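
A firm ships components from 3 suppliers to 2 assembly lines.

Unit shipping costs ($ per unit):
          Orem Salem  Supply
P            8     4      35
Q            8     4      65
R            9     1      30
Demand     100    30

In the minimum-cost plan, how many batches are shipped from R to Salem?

Optimal shipments:
  P->Orem: 35 × $8 = $280
  Q->Orem: 65 × $8 = $520
  R->Salem: 30 × $1 = $30
Total cost = $830.
So R→Salem carries 30 batches.

30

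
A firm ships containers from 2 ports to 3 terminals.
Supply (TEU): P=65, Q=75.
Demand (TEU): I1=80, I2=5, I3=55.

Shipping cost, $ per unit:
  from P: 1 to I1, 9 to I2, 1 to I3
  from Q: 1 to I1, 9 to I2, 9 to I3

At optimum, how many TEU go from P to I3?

Solving gives:
  P→I1: 5 × $1 = $5
  P→I2: 5 × $9 = $45
  P→I3: 55 × $1 = $55
  Q→I1: 75 × $1 = $75
Total cost = $180.
So P→I3 carries 55 TEU.

55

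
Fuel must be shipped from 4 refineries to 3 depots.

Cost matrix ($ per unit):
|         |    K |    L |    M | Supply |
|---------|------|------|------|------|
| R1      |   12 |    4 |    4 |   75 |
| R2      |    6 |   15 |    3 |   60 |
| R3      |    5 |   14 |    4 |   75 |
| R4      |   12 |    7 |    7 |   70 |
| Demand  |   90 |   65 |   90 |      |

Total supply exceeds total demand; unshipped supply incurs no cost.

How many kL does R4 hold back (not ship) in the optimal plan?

An optimal plan:
  R1–L: 65 kL
  R1–M: 10 kL
  R2–K: 15 kL
  R2–M: 45 kL
  R3–K: 75 kL
  R4–M: 35 kL
Total cost = $1145.
R4 ships 35 of its 70, leaving 35.

35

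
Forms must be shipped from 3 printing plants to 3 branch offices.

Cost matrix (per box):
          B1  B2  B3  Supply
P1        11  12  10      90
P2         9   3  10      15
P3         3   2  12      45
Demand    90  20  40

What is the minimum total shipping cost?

One minimum-cost allocation:
  P1–B1: 50 × 11 = 550
  P1–B3: 40 × 10 = 400
  P2–B2: 15 × 3 = 45
  P3–B1: 40 × 3 = 120
  P3–B2: 5 × 2 = 10
Total = 550 + 400 + 45 + 120 + 10 = 1125.
(Supply check: P1 ships 90; P2 ships 15; P3 ships 45.)

1125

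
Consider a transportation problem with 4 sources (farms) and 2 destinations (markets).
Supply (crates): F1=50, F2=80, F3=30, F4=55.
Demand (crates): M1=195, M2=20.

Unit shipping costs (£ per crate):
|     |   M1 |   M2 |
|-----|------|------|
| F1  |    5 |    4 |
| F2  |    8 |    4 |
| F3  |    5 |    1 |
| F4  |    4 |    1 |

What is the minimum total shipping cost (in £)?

1180

Optimal allocation:
  F1→M1: 50 × £5 = £250
  F2→M1: 60 × £8 = £480
  F2→M2: 20 × £4 = £80
  F3→M1: 30 × £5 = £150
  F4→M1: 55 × £4 = £220
Total = 250 + 480 + 80 + 150 + 220 = £1180.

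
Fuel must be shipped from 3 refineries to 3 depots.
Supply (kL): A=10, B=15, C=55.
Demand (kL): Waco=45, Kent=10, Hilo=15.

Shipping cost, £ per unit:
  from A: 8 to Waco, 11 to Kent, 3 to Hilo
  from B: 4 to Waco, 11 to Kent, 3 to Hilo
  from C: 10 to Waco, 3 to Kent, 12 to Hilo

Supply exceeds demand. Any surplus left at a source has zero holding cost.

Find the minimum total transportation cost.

Optimal allocation:
  A->Hilo: 10 kL
  B->Waco: 10 kL
  B->Hilo: 5 kL
  C->Waco: 35 kL
  C->Kent: 10 kL
Total cost = £465.

465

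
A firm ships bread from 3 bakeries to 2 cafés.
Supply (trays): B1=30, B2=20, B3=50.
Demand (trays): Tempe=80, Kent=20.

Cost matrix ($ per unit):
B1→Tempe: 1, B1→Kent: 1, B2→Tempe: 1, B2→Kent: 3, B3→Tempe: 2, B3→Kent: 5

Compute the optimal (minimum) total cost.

An optimal shipping plan:
  B1 to Tempe: 10 × $1 = $10
  B1 to Kent: 20 × $1 = $20
  B2 to Tempe: 20 × $1 = $20
  B3 to Tempe: 50 × $2 = $100
Total = 10 + 20 + 20 + 100 = $150.
(Supply check: B1 ships 30; B2 ships 20; B3 ships 50.)

150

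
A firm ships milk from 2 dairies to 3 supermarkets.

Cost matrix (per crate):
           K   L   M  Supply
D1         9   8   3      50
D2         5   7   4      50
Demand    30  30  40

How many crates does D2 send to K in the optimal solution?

30

Optimal shipments:
  D1->L: 10 × 8 = 80
  D1->M: 40 × 3 = 120
  D2->K: 30 × 5 = 150
  D2->L: 20 × 7 = 140
Total cost = 490.
So D2→K carries 30 crates.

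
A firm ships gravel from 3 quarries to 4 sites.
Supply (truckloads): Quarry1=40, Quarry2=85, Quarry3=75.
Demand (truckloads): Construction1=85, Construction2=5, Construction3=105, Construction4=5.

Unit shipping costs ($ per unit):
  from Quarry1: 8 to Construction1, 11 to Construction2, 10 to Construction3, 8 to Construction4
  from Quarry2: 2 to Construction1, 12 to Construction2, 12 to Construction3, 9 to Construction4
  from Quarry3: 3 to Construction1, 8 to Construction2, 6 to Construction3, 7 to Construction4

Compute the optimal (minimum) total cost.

Optimal allocation:
  Quarry1 to Construction2: 5 × $11 = $55
  Quarry1 to Construction3: 30 × $10 = $300
  Quarry1 to Construction4: 5 × $8 = $40
  Quarry2 to Construction1: 85 × $2 = $170
  Quarry3 to Construction3: 75 × $6 = $450
Total = 55 + 300 + 40 + 170 + 450 = $1015.

1015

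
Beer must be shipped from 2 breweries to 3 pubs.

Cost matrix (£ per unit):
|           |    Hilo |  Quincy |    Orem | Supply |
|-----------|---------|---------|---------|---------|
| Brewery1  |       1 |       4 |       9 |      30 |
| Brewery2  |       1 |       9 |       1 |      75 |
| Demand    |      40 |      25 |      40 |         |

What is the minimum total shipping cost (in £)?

An optimal shipping plan:
  Brewery1 to Hilo: 5 kegs
  Brewery1 to Quincy: 25 kegs
  Brewery2 to Hilo: 35 kegs
  Brewery2 to Orem: 40 kegs
Total cost = £180.
(Supply check: Brewery1 ships 30; Brewery2 ships 75.)

180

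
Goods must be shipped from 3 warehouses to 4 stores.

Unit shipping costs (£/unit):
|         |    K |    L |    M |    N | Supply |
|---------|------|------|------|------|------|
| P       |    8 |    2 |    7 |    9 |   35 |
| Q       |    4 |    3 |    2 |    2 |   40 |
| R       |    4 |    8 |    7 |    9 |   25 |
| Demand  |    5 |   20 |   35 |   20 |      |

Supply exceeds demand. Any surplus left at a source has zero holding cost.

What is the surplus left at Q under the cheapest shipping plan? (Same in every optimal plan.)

0

An optimal plan:
  P->L: 20 × £2 = £40
  P->M: 15 × £7 = £105
  Q->M: 20 × £2 = £40
  Q->N: 20 × £2 = £40
  R->K: 5 × £4 = £20
Total cost = £245.
Q ships 40 of its 40, leaving 0.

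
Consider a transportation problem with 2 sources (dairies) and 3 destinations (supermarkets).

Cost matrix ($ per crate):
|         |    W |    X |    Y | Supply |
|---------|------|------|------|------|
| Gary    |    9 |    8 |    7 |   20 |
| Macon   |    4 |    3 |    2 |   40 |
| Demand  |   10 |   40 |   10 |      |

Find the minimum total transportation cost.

280

An optimal shipping plan:
  Gary->W: 10 × $9 = $90
  Gary->Y: 10 × $7 = $70
  Macon->X: 40 × $3 = $120
Total = 90 + 70 + 120 = $280.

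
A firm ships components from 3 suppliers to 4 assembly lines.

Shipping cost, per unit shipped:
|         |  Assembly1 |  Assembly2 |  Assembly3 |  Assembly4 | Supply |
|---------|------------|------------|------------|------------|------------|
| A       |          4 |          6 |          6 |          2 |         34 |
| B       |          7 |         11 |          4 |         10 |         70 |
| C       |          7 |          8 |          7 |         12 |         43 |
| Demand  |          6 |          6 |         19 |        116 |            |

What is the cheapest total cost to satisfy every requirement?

A cheapest plan:
  A–Assembly4: 34 × 2 = 68
  B–Assembly3: 19 × 4 = 76
  B–Assembly4: 51 × 10 = 510
  C–Assembly1: 6 × 7 = 42
  C–Assembly2: 6 × 8 = 48
  C–Assembly4: 31 × 12 = 372
Total = 68 + 76 + 510 + 42 + 48 + 372 = 1116.
(Supply check: A ships 34; B ships 70; C ships 43.)

1116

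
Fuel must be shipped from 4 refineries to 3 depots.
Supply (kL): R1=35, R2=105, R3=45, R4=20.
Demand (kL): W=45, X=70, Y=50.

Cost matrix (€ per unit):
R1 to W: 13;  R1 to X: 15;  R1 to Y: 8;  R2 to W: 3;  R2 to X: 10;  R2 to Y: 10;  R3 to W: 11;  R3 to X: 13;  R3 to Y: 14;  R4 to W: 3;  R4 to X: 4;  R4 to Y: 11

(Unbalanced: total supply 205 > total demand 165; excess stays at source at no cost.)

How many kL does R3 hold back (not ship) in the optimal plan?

An optimal plan:
  R1→Y: 35 × €8 = €280
  R2→W: 45 × €3 = €135
  R2→X: 45 × €10 = €450
  R2→Y: 15 × €10 = €150
  R3→X: 5 × €13 = €65
  R4→X: 20 × €4 = €80
Total cost = €1160.
R3 ships 5 of its 45, leaving 40.

40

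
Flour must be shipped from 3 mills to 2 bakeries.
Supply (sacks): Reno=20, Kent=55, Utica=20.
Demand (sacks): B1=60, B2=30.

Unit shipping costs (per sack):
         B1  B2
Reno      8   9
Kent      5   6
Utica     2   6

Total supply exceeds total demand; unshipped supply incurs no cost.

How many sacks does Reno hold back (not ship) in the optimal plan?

5

An optimal plan:
  Reno→B2: 15 sacks
  Kent→B1: 40 sacks
  Kent→B2: 15 sacks
  Utica→B1: 20 sacks
Total cost = 465.
Reno ships 15 of its 20, leaving 5.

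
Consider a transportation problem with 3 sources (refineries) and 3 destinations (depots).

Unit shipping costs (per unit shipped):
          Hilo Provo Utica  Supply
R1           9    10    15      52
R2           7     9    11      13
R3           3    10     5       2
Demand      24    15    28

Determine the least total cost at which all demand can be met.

714

An optimal shipping plan:
  R1->Hilo: 24 × 9 = 216
  R1->Provo: 15 × 10 = 150
  R1->Utica: 13 × 15 = 195
  R2->Utica: 13 × 11 = 143
  R3->Utica: 2 × 5 = 10
Total = 216 + 150 + 195 + 143 + 10 = 714.
(Supply check: R1 ships 52; R2 ships 13; R3 ships 2.)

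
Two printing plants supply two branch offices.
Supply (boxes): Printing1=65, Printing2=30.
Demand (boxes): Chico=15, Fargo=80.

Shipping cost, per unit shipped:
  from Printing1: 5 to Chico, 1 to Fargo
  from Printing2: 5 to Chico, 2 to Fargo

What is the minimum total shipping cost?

A cheapest plan:
  Printing1–Fargo: 65 boxes
  Printing2–Chico: 15 boxes
  Printing2–Fargo: 15 boxes
Total cost = 170.
(Supply check: Printing1 ships 65; Printing2 ships 30.)

170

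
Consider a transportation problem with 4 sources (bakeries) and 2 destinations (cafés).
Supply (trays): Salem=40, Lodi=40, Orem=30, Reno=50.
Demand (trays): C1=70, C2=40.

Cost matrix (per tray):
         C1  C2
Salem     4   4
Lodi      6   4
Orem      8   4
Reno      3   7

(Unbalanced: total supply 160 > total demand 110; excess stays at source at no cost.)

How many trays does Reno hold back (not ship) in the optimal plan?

0

An optimal plan:
  Salem–C1: 20 trays
  Salem–C2: 20 trays
  Lodi–C2: 20 trays
  Reno–C1: 50 trays
Total cost = 390.
Reno ships 50 of its 50, leaving 0.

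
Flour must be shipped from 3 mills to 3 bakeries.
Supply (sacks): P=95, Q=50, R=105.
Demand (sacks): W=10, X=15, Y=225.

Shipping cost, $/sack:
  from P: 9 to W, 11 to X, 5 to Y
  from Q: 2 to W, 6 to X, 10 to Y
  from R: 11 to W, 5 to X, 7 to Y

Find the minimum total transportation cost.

1570

Optimal allocation:
  P→Y: 95 × $5 = $475
  Q→W: 10 × $2 = $20
  Q→X: 15 × $6 = $90
  Q→Y: 25 × $10 = $250
  R→Y: 105 × $7 = $735
Total = 475 + 20 + 90 + 250 + 735 = $1570.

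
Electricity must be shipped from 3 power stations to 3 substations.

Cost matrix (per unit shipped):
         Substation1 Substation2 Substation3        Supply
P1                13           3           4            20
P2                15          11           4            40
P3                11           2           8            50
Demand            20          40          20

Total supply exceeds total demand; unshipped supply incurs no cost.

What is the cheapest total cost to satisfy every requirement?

390

An optimal shipping plan:
  P1–Substation2: 10 × 3 = 30
  P2–Substation3: 20 × 4 = 80
  P3–Substation1: 20 × 11 = 220
  P3–Substation2: 30 × 2 = 60
Total = 30 + 80 + 220 + 60 = 390.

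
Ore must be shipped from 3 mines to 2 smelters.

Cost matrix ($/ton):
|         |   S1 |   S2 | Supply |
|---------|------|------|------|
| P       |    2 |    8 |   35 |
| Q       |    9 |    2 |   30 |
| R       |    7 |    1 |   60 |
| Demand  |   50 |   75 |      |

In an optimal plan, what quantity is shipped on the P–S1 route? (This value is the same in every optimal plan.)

35

The minimum-cost plan:
  P→S1: 35 tons
  Q→S2: 30 tons
  R→S1: 15 tons
  R→S2: 45 tons
Total cost = $280.
So P→S1 carries 35 tons.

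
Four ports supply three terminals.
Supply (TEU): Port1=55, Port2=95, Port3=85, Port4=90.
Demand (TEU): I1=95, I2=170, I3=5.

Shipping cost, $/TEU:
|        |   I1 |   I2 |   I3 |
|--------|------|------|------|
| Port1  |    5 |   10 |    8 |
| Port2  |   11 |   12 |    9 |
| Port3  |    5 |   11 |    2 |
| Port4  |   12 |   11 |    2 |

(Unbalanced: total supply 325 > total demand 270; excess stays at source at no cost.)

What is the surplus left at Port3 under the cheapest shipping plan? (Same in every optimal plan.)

0

Minimum-cost shipments:
  Port1–I1: 10 TEU
  Port1–I2: 45 TEU
  Port2–I2: 40 TEU
  Port3–I1: 85 TEU
  Port4–I2: 85 TEU
  Port4–I3: 5 TEU
Total cost = $2350.
Port3 ships 85 of its 85, leaving 0.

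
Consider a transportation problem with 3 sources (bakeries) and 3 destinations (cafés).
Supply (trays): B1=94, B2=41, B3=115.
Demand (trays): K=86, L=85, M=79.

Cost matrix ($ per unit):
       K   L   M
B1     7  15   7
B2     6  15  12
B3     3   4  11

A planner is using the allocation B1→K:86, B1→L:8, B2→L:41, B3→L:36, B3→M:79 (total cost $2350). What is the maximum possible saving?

Current plan cost = 86·7 + 8·15 + 41·15 + 36·4 + 79·11 = $2350.
Optimal plan:
  B1→K: 15 × $7 = $105
  B1→M: 79 × $7 = $553
  B2→K: 41 × $6 = $246
  B3→K: 30 × $3 = $90
  B3→L: 85 × $4 = $340
Optimal cost = $1334.
Saving = 2350 − 1334 = $1016.

1016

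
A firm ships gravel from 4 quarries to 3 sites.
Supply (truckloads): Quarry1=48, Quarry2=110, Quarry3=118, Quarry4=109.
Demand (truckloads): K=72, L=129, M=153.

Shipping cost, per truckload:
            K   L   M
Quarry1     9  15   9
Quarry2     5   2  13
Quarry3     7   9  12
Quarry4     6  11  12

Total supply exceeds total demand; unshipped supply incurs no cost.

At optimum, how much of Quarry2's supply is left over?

Minimum-cost shipments:
  Quarry1–M: 48 truckloads
  Quarry2–L: 110 truckloads
  Quarry3–L: 19 truckloads
  Quarry3–M: 99 truckloads
  Quarry4–K: 72 truckloads
  Quarry4–M: 6 truckloads
Total cost = 2515.
Quarry2 ships 110 of its 110, leaving 0.

0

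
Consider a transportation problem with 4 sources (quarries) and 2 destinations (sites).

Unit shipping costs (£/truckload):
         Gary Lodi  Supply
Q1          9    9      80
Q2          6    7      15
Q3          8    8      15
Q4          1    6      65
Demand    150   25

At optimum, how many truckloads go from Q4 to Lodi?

Solving gives:
  Q1–Gary: 55 × £9 = £495
  Q1–Lodi: 25 × £9 = £225
  Q2–Gary: 15 × £6 = £90
  Q3–Gary: 15 × £8 = £120
  Q4–Gary: 65 × £1 = £65
Total cost = £995.
The route Q4→Lodi is not used.

0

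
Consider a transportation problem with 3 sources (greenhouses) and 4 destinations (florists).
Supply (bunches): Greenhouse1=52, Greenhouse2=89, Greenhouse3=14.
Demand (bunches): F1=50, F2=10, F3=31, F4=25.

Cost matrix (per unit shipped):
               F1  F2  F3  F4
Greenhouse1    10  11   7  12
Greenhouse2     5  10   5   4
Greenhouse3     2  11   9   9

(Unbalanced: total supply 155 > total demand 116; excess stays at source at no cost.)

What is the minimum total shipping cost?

579

Optimal allocation:
  Greenhouse1→F2: 10 × 11 = 110
  Greenhouse1→F3: 3 × 7 = 21
  Greenhouse2→F1: 36 × 5 = 180
  Greenhouse2→F3: 28 × 5 = 140
  Greenhouse2→F4: 25 × 4 = 100
  Greenhouse3→F1: 14 × 2 = 28
Total = 110 + 21 + 180 + 140 + 100 + 28 = 579.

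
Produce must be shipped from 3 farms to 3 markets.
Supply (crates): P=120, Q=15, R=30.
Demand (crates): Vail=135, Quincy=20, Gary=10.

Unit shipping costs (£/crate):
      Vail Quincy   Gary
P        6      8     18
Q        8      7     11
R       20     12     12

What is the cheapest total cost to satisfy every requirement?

1200

One minimum-cost allocation:
  P→Vail: 120 crates
  Q→Vail: 15 crates
  R→Quincy: 20 crates
  R→Gary: 10 crates
Total cost = £1200.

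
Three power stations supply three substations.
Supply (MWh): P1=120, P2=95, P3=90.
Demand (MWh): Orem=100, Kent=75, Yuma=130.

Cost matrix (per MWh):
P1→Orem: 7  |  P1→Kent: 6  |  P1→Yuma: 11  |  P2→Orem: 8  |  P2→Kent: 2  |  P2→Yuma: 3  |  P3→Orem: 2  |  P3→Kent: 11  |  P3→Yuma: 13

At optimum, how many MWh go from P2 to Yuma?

95

The minimum-cost plan:
  P1→Orem: 10 MWh
  P1→Kent: 75 MWh
  P1→Yuma: 35 MWh
  P2→Yuma: 95 MWh
  P3→Orem: 90 MWh
Total cost = 1370.
So P2→Yuma carries 95 MWh.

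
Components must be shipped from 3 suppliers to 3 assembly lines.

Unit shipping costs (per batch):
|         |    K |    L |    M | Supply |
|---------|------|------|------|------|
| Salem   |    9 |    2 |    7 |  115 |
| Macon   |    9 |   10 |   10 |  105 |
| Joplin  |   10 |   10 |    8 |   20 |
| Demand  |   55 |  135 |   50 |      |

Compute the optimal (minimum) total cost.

1385

An optimal shipping plan:
  Salem to L: 115 batches
  Macon to K: 55 batches
  Macon to L: 20 batches
  Macon to M: 30 batches
  Joplin to M: 20 batches
Total cost = 1385.
(Supply check: Salem ships 115; Macon ships 105; Joplin ships 20.)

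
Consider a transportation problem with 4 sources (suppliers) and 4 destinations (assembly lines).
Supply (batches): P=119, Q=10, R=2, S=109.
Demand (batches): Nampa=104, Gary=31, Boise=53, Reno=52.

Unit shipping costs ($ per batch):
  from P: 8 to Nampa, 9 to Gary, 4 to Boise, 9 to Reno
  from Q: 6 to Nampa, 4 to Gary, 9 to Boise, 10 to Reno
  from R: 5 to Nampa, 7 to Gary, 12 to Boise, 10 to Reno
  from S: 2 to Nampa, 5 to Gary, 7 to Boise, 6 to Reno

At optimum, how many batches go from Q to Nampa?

0

Optimal shipments:
  P->Gary: 14 × $9 = $126
  P->Boise: 53 × $4 = $212
  P->Reno: 52 × $9 = $468
  Q->Gary: 10 × $4 = $40
  R->Gary: 2 × $7 = $14
  S->Nampa: 104 × $2 = $208
  S->Gary: 5 × $5 = $25
Total cost = $1093.
The route Q→Nampa is not used.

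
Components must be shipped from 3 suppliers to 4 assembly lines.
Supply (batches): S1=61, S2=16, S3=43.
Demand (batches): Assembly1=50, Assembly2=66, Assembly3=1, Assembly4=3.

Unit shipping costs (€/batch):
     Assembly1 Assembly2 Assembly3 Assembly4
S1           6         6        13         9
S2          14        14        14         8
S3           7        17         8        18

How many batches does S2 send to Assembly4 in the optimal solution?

3

The minimum-cost plan:
  S1→Assembly2: 61 × €6 = €366
  S2→Assembly1: 7 × €14 = €98
  S2→Assembly2: 5 × €14 = €70
  S2→Assembly3: 1 × €14 = €14
  S2→Assembly4: 3 × €8 = €24
  S3→Assembly1: 43 × €7 = €301
Total cost = €873.
So S2→Assembly4 carries 3 batches.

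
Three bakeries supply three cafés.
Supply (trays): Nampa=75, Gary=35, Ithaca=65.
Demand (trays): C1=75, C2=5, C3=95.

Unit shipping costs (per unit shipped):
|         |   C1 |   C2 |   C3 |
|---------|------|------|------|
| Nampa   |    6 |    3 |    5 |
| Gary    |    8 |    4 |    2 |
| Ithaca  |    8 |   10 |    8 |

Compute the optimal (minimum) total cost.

965

Optimal allocation:
  Nampa->C1: 10 × 6 = 60
  Nampa->C2: 5 × 3 = 15
  Nampa->C3: 60 × 5 = 300
  Gary->C3: 35 × 2 = 70
  Ithaca->C1: 65 × 8 = 520
Total = 60 + 15 + 300 + 70 + 520 = 965.
(Supply check: Nampa ships 75; Gary ships 35; Ithaca ships 65.)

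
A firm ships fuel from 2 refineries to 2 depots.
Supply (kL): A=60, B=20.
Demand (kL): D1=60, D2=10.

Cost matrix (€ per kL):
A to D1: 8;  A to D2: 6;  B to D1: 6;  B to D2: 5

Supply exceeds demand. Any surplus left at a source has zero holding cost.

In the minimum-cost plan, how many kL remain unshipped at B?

An optimal plan:
  A->D1: 40 × €8 = €320
  A->D2: 10 × €6 = €60
  B->D1: 20 × €6 = €120
Total cost = €500.
B ships 20 of its 20, leaving 0.

0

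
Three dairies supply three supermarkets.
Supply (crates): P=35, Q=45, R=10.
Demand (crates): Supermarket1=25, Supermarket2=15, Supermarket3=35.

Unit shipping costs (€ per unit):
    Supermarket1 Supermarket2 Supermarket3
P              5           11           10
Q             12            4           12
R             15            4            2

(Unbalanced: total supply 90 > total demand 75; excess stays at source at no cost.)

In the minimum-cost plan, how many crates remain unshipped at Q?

15

An optimal plan:
  P->Supermarket1: 25 × €5 = €125
  P->Supermarket3: 10 × €10 = €100
  Q->Supermarket2: 15 × €4 = €60
  Q->Supermarket3: 15 × €12 = €180
  R->Supermarket3: 10 × €2 = €20
Total cost = €485.
Q ships 30 of its 45, leaving 15.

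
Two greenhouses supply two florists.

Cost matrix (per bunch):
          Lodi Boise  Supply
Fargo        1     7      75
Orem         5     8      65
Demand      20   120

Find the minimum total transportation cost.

One minimum-cost allocation:
  Fargo–Lodi: 20 × 1 = 20
  Fargo–Boise: 55 × 7 = 385
  Orem–Boise: 65 × 8 = 520
Total = 20 + 385 + 520 = 925.
(Supply check: Fargo ships 75; Orem ships 65.)

925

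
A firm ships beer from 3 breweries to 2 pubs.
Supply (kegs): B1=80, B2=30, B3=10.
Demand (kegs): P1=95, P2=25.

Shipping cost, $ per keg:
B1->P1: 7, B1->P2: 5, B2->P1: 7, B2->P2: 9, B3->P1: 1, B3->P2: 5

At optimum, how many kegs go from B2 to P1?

30

The minimum-cost plan:
  B1->P1: 55 kegs
  B1->P2: 25 kegs
  B2->P1: 30 kegs
  B3->P1: 10 kegs
Total cost = $730.
So B2→P1 carries 30 kegs.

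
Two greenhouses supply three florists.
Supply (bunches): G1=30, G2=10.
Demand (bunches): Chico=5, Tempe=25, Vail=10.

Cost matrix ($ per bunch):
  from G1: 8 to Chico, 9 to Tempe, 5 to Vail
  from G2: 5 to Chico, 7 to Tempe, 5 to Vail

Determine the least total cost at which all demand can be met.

One minimum-cost allocation:
  G1–Tempe: 20 × $9 = $180
  G1–Vail: 10 × $5 = $50
  G2–Chico: 5 × $5 = $25
  G2–Tempe: 5 × $7 = $35
Total = 180 + 50 + 25 + 35 = $290.
(Supply check: G1 ships 30; G2 ships 10.)

290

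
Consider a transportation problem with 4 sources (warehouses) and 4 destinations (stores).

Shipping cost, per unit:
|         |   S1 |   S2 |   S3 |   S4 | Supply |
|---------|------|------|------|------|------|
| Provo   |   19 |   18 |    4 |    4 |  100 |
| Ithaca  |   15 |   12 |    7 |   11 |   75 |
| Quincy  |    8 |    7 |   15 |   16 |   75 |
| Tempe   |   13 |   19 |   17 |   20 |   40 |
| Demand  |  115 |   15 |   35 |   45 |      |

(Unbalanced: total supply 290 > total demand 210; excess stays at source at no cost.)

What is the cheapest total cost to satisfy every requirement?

1620

A cheapest plan:
  Provo→S3: 35 × 4 = 140
  Provo→S4: 45 × 4 = 180
  Ithaca→S2: 15 × 12 = 180
  Quincy→S1: 75 × 8 = 600
  Tempe→S1: 40 × 13 = 520
Total = 140 + 180 + 180 + 600 + 520 = 1620.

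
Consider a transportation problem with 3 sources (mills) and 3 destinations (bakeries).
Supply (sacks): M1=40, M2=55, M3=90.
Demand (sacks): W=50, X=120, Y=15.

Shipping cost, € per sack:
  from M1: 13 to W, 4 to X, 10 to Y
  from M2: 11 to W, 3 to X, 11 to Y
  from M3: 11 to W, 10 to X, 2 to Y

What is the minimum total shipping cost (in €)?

1155

One minimum-cost allocation:
  M1->X: 40 × €4 = €160
  M2->X: 55 × €3 = €165
  M3->W: 50 × €11 = €550
  M3->X: 25 × €10 = €250
  M3->Y: 15 × €2 = €30
Total = 160 + 165 + 550 + 250 + 30 = €1155.
(Supply check: M1 ships 40; M2 ships 55; M3 ships 90.)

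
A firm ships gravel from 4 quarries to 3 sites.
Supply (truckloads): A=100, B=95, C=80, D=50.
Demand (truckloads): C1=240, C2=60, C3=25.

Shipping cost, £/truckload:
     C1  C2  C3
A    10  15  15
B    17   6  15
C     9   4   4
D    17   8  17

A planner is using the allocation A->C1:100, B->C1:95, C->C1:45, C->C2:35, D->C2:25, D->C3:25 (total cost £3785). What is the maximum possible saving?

Current plan cost = 100·10 + 95·17 + 45·9 + 35·4 + 25·8 + 25·17 = £3785.
Optimal plan:
  A->C1: 100 × £10 = £1000
  B->C1: 35 × £17 = £595
  B->C2: 60 × £6 = £360
  C->C1: 55 × £9 = £495
  C->C3: 25 × £4 = £100
  D->C1: 50 × £17 = £850
Optimal cost = £3400.
Saving = 3785 − 3400 = £385.

385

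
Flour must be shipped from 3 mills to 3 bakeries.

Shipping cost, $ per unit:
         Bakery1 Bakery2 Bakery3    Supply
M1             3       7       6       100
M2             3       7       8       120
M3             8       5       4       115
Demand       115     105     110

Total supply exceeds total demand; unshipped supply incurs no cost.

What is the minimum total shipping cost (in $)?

A cheapest plan:
  M1 to Bakery2: 100 × $7 = $700
  M2 to Bakery1: 115 × $3 = $345
  M3 to Bakery2: 5 × $5 = $25
  M3 to Bakery3: 110 × $4 = $440
Total = 700 + 345 + 25 + 440 = $1510.
(Supply check: M1 ships 100; M2 ships 115; M3 ships 115.)

1510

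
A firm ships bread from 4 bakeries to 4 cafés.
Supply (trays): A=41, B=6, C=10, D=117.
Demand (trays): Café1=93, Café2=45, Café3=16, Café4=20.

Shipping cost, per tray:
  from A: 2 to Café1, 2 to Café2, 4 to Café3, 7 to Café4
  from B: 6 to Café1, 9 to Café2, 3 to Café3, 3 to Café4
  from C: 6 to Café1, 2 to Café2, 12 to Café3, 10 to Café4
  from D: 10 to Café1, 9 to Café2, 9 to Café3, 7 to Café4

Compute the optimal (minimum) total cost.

An optimal shipping plan:
  A→Café1: 41 trays
  B→Café3: 6 trays
  C→Café2: 10 trays
  D→Café1: 52 trays
  D→Café2: 35 trays
  D→Café3: 10 trays
  D→Café4: 20 trays
Total cost = 1185.

1185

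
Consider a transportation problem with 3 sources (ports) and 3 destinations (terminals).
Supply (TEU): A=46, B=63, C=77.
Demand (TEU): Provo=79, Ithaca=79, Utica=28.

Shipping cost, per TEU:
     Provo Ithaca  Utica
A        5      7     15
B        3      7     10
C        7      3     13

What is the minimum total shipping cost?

850

Optimal allocation:
  A–Provo: 44 TEU
  A–Ithaca: 2 TEU
  B–Provo: 35 TEU
  B–Utica: 28 TEU
  C–Ithaca: 77 TEU
Total cost = 850.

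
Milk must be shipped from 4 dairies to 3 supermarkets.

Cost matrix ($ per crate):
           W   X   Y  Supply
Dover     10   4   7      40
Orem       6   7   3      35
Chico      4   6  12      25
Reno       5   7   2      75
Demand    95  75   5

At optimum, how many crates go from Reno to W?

70

The minimum-cost plan:
  Dover->X: 40 × $4 = $160
  Orem->X: 35 × $7 = $245
  Chico->W: 25 × $4 = $100
  Reno->W: 70 × $5 = $350
  Reno->Y: 5 × $2 = $10
Total cost = $865.
So Reno→W carries 70 crates.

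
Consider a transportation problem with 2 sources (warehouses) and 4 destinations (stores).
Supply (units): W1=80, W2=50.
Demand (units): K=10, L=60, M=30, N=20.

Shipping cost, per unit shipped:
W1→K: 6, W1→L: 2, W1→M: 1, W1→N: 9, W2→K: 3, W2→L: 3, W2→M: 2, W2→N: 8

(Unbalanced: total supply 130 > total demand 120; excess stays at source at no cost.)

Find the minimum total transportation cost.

350

A cheapest plan:
  W1–L: 50 × 2 = 100
  W1–M: 30 × 1 = 30
  W2–K: 10 × 3 = 30
  W2–L: 10 × 3 = 30
  W2–N: 20 × 8 = 160
Total = 100 + 30 + 30 + 30 + 160 = 350.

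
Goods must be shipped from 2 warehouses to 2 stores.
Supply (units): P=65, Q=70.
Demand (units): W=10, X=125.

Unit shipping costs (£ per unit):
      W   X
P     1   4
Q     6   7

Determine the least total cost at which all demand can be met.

A cheapest plan:
  P→W: 10 units
  P→X: 55 units
  Q→X: 70 units
Total cost = £720.

720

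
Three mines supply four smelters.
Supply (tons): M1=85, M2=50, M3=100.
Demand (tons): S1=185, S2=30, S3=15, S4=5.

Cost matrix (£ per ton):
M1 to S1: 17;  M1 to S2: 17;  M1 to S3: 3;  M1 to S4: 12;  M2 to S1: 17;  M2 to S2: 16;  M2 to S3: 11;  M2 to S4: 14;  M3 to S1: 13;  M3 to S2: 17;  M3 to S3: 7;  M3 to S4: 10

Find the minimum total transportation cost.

3330

One minimum-cost allocation:
  M1–S1: 65 × £17 = £1105
  M1–S3: 15 × £3 = £45
  M1–S4: 5 × £12 = £60
  M2–S1: 20 × £17 = £340
  M2–S2: 30 × £16 = £480
  M3–S1: 100 × £13 = £1300
Total = 1105 + 45 + 60 + 340 + 480 + 1300 = £3330.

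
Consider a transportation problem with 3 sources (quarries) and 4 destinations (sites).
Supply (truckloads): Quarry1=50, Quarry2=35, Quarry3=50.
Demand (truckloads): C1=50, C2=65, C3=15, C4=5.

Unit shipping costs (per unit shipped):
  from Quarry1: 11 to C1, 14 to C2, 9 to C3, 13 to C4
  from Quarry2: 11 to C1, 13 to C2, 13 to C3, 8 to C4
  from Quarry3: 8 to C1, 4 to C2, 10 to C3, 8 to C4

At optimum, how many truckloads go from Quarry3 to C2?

50

The minimum-cost plan:
  Quarry1->C1: 35 × 11 = 385
  Quarry1->C3: 15 × 9 = 135
  Quarry2->C1: 15 × 11 = 165
  Quarry2->C2: 15 × 13 = 195
  Quarry2->C4: 5 × 8 = 40
  Quarry3->C2: 50 × 4 = 200
Total cost = 1120.
So Quarry3→C2 carries 50 truckloads.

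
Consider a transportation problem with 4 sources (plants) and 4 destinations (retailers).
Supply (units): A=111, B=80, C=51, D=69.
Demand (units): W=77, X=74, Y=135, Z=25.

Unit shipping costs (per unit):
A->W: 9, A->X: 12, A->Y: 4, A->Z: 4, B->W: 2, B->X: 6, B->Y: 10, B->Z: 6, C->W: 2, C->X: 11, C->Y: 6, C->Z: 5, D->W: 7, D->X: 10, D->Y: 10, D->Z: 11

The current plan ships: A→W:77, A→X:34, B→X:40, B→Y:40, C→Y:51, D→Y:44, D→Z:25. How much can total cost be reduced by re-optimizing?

Current plan cost = 77·9 + 34·12 + 40·6 + 40·10 + 51·6 + 44·10 + 25·11 = 2762.
Optimal plan:
  A–Y: 111 × 4 = 444
  B–W: 75 × 2 = 150
  B–X: 5 × 6 = 30
  C–W: 2 × 2 = 4
  C–Y: 24 × 6 = 144
  C–Z: 25 × 5 = 125
  D–X: 69 × 10 = 690
Optimal cost = 1587.
Saving = 2762 − 1587 = 1175.

1175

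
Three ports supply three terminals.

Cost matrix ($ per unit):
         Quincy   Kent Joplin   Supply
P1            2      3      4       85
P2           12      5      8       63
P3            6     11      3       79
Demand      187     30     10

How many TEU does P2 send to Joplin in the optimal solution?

10

Optimal shipments:
  P1->Quincy: 85 × $2 = $170
  P2->Quincy: 23 × $12 = $276
  P2->Kent: 30 × $5 = $150
  P2->Joplin: 10 × $8 = $80
  P3->Quincy: 79 × $6 = $474
Total cost = $1150.
So P2→Joplin carries 10 TEU.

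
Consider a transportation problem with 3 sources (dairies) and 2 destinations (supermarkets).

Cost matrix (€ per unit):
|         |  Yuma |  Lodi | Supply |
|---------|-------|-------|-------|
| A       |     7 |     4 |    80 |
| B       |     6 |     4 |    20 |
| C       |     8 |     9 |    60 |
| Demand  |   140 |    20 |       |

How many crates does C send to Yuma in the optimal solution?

60

Solving gives:
  A→Yuma: 60 × €7 = €420
  A→Lodi: 20 × €4 = €80
  B→Yuma: 20 × €6 = €120
  C→Yuma: 60 × €8 = €480
Total cost = €1100.
So C→Yuma carries 60 crates.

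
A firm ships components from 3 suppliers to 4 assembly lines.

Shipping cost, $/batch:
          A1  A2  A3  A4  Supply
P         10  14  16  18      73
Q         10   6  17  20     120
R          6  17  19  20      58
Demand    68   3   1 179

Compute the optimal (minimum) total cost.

One minimum-cost allocation:
  P to A4: 73 × $18 = $1314
  Q to A1: 10 × $10 = $100
  Q to A2: 3 × $6 = $18
  Q to A3: 1 × $17 = $17
  Q to A4: 106 × $20 = $2120
  R to A1: 58 × $6 = $348
Total = 1314 + 100 + 18 + 17 + 2120 + 348 = $3917.
(Supply check: P ships 73; Q ships 120; R ships 58.)

3917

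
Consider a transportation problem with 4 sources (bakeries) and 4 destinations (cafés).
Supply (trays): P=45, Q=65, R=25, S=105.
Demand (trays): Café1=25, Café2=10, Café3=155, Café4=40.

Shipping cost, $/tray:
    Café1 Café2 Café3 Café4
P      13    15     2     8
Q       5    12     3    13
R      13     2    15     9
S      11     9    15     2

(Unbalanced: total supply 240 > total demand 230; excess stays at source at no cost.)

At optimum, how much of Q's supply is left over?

0

An optimal plan:
  P->Café3: 45 × $2 = $90
  Q->Café3: 65 × $3 = $195
  R->Café2: 10 × $2 = $20
  R->Café3: 15 × $15 = $225
  S->Café1: 25 × $11 = $275
  S->Café3: 30 × $15 = $450
  S->Café4: 40 × $2 = $80
Total cost = $1335.
Q ships 65 of its 65, leaving 0.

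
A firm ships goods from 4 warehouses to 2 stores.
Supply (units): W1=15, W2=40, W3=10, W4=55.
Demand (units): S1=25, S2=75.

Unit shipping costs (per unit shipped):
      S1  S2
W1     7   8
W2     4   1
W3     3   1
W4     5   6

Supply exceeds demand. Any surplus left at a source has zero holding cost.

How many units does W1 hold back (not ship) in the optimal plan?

An optimal plan:
  W2–S2: 40 × 1 = 40
  W3–S2: 10 × 1 = 10
  W4–S1: 25 × 5 = 125
  W4–S2: 25 × 6 = 150
Total cost = 325.
W1 ships 0 of its 15, leaving 15.

15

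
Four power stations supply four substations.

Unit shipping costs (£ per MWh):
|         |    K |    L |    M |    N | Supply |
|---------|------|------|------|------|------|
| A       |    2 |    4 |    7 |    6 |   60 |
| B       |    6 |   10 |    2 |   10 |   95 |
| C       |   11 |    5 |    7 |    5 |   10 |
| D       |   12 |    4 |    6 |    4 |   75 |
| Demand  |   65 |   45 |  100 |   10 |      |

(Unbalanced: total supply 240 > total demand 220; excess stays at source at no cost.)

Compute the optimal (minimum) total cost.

A cheapest plan:
  A to K: 60 × £2 = £120
  B to K: 5 × £6 = £30
  B to M: 90 × £2 = £180
  D to L: 45 × £4 = £180
  D to M: 10 × £6 = £60
  D to N: 10 × £4 = £40
Total = 120 + 30 + 180 + 180 + 60 + 40 = £610.
(Supply check: A ships 60; B ships 95; C ships 0; D ships 65.)

610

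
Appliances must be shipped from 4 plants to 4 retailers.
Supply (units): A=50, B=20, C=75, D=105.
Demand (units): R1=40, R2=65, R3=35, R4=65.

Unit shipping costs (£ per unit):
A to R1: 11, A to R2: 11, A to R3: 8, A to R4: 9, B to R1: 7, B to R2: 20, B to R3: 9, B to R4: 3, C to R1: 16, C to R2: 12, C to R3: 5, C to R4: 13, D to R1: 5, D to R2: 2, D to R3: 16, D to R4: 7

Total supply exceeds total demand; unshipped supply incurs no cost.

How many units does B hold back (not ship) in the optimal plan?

0

Minimum-cost shipments:
  A–R4: 45 units
  B–R4: 20 units
  C–R3: 35 units
  D–R1: 40 units
  D–R2: 65 units
Total cost = £970.
B ships 20 of its 20, leaving 0.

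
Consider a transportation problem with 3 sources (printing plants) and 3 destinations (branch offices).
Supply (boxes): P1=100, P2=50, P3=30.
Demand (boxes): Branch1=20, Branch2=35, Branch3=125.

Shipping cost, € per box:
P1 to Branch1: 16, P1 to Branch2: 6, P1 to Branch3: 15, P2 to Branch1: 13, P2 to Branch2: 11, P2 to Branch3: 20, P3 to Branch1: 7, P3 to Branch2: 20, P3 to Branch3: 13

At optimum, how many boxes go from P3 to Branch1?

The minimum-cost plan:
  P1 to Branch2: 5 × €6 = €30
  P1 to Branch3: 95 × €15 = €1425
  P2 to Branch1: 20 × €13 = €260
  P2 to Branch2: 30 × €11 = €330
  P3 to Branch3: 30 × €13 = €390
Total cost = €2435.
The route P3→Branch1 is not used.

0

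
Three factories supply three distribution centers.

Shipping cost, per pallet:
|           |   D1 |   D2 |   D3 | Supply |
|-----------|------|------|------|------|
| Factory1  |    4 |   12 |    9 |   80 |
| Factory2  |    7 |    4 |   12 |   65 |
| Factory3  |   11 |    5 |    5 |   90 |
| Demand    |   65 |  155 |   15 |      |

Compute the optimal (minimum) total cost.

Optimal allocation:
  Factory1–D1: 65 × 4 = 260
  Factory1–D3: 15 × 9 = 135
  Factory2–D2: 65 × 4 = 260
  Factory3–D2: 90 × 5 = 450
Total = 260 + 135 + 260 + 450 = 1105.

1105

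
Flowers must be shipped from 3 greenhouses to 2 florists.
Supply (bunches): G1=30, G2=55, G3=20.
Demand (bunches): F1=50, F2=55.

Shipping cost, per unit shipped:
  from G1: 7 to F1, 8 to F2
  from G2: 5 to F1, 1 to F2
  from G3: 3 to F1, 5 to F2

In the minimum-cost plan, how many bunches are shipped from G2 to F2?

Optimal shipments:
  G1 to F1: 30 × 7 = 210
  G2 to F2: 55 × 1 = 55
  G3 to F1: 20 × 3 = 60
Total cost = 325.
So G2→F2 carries 55 bunches.

55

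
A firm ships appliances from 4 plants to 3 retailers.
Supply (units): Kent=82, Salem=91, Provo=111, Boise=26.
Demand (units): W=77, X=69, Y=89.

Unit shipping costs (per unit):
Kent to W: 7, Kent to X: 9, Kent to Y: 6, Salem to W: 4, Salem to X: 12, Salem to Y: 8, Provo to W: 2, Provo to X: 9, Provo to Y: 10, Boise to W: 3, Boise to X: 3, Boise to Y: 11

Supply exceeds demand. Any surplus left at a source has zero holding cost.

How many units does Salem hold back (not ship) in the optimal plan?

75

Minimum-cost shipments:
  Kent->X: 9 units
  Kent->Y: 73 units
  Salem->Y: 16 units
  Provo->W: 77 units
  Provo->X: 34 units
  Boise->X: 26 units
Total cost = 1185.
Salem ships 16 of its 91, leaving 75.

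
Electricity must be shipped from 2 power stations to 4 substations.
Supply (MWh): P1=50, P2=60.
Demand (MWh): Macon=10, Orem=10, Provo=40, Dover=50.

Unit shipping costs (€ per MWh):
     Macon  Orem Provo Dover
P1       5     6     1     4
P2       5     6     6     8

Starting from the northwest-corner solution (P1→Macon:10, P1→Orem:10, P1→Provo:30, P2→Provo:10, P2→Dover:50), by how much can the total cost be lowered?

Current plan cost = 10·5 + 10·6 + 30·1 + 10·6 + 50·8 = €600.
Optimal plan:
  P1 to Provo: 40 MWh
  P1 to Dover: 10 MWh
  P2 to Macon: 10 MWh
  P2 to Orem: 10 MWh
  P2 to Dover: 40 MWh
Optimal cost = €510.
Saving = 600 − 510 = €90.

90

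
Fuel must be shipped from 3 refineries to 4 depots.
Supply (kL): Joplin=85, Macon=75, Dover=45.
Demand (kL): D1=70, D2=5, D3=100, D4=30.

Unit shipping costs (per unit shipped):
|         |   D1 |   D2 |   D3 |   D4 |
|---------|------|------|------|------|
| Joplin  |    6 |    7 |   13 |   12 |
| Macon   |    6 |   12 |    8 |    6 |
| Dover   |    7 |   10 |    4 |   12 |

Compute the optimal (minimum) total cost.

1305

One minimum-cost allocation:
  Joplin–D1: 70 × 6 = 420
  Joplin–D2: 5 × 7 = 35
  Joplin–D3: 10 × 13 = 130
  Macon–D3: 45 × 8 = 360
  Macon–D4: 30 × 6 = 180
  Dover–D3: 45 × 4 = 180
Total = 420 + 35 + 130 + 360 + 180 + 180 = 1305.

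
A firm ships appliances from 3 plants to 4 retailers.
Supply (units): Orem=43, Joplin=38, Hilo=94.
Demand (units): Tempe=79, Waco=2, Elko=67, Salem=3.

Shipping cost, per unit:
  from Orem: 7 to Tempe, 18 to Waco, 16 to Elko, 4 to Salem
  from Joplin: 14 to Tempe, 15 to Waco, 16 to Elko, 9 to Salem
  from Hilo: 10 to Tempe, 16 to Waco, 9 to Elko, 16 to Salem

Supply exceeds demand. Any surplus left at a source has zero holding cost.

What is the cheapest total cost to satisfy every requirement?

1357

A cheapest plan:
  Orem->Tempe: 43 × 7 = 301
  Joplin->Tempe: 9 × 14 = 126
  Joplin->Waco: 2 × 15 = 30
  Joplin->Salem: 3 × 9 = 27
  Hilo->Tempe: 27 × 10 = 270
  Hilo->Elko: 67 × 9 = 603
Total = 301 + 126 + 30 + 27 + 270 + 603 = 1357.
(Supply check: Orem ships 43; Joplin ships 14; Hilo ships 94.)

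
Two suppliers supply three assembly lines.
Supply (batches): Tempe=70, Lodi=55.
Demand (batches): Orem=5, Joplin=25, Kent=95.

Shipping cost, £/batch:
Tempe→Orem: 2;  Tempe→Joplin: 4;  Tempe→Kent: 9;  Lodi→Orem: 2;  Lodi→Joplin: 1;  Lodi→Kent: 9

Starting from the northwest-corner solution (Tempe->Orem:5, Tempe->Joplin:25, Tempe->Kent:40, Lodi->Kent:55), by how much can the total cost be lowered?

75

Current plan cost = 5·2 + 25·4 + 40·9 + 55·9 = £965.
Optimal plan:
  Tempe to Orem: 5 × £2 = £10
  Tempe to Kent: 65 × £9 = £585
  Lodi to Joplin: 25 × £1 = £25
  Lodi to Kent: 30 × £9 = £270
Optimal cost = £890.
Saving = 965 − 890 = £75.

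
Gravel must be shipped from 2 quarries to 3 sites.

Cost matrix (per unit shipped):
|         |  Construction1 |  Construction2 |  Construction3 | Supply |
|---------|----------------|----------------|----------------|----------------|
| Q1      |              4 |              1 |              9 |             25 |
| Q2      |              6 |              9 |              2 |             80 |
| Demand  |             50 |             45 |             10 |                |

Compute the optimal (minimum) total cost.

Optimal allocation:
  Q1 to Construction2: 25 × 1 = 25
  Q2 to Construction1: 50 × 6 = 300
  Q2 to Construction2: 20 × 9 = 180
  Q2 to Construction3: 10 × 2 = 20
Total = 25 + 300 + 180 + 20 = 525.

525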